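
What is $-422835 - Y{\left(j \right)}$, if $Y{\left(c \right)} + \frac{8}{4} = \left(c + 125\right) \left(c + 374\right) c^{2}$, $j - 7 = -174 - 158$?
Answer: $1034702167$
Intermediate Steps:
$j = -325$ ($j = 7 - 332 = -325$)
$Y{\left(c \right)} = -2 + c^{2} \left(125 + c\right) \left(374 + c\right)$ ($Y{\left(c \right)} = -2 + \left(c + 125\right) \left(c + 374\right) c^{2} = -2 + \left(125 + c\right) \left(374 + c\right) c^{2} = -2 + c^{2} \left(125 + c\right) \left(374 + c\right)$)
$-422835 - Y{\left(j \right)} = -422835 - \left(-2 + \left(-325\right)^{4} + 499 \left(-325\right)^{3} + 46750 \left(-325\right)^{2}\right) = -422835 - \left(-2 + 11156640625 + 499 \left(-34328125\right) + 46750 \cdot 105625\right) = -422835 - \left(-2 + 11156640625 - 17129734375 + 4937968750\right) = -422835 - -1035125002 = -422835 + 1035125002 = 1034702167$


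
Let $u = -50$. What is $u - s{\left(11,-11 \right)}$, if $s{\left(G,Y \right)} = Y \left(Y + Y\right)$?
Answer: $-292$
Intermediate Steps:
$s{\left(G,Y \right)} = 2 Y^{2}$ ($s{\left(G,Y \right)} = Y 2 Y = 2 Y^{2}$)
$u - s{\left(11,-11 \right)} = -50 - 2 \left(-11\right)^{2} = -50 - 2 \cdot 121 = -50 - 242 = -292$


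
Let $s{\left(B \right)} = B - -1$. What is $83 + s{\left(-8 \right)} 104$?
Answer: $-645$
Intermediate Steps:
$s{\left(B \right)} = 1 + B$ ($s{\left(B \right)} = B + 1 = 1 + B$)
$83 + s{\left(-8 \right)} 104 = 83 + \left(1 - 8\right) 104 = 83 - 728 = -645$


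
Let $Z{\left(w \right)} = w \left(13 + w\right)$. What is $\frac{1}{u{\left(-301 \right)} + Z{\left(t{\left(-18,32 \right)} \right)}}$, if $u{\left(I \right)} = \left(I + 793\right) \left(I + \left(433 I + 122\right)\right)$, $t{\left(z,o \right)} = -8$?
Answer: $- \frac{1}{64211944} \approx -1.5573 \cdot 10^{-8}$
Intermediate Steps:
$u{\left(I \right)} = \left(122 + 434 I\right) \left(793 + I\right)$ ($u{\left(I \right)} = \left(793 + I\right) \left(I + \left(122 + 433 I\right)\right) = \left(793 + I\right) \left(122 + 434 I\right) = \left(122 + 434 I\right) \left(793 + I\right)$)
$\frac{1}{u{\left(-301 \right)} + Z{\left(t{\left(-18,32 \right)} \right)}} = \frac{1}{\left(96746 + 434 \left(-301\right)^{2} + 344284 \left(-301\right)\right) - 8 \left(13 - 8\right)} = \frac{1}{\left(96746 + 434 \cdot 90601 - 103629484\right) - 40} = \frac{1}{\left(96746 + 39320834 - 103629484\right) - 40} = \frac{1}{-64211904 - 40} = \frac{1}{-64211944} = - \frac{1}{64211944}$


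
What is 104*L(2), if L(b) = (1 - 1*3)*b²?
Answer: -832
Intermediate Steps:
L(b) = -2*b² (L(b) = (1 - 3)*b² = -2*b²)
104*L(2) = 104*(-2*2²) = 104*(-2*4) = 104*(-8) = -832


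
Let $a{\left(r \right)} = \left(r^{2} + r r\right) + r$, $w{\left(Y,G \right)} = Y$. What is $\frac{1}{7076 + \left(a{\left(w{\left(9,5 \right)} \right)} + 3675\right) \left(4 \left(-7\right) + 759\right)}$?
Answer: $\frac{1}{2818502} \approx 3.548 \cdot 10^{-7}$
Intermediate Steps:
$a{\left(r \right)} = r + 2 r^{2}$ ($a{\left(r \right)} = \left(r^{2} + r^{2}\right) + r = 2 r^{2} + r = r + 2 r^{2}$)
$\frac{1}{7076 + \left(a{\left(w{\left(9,5 \right)} \right)} + 3675\right) \left(4 \left(-7\right) + 759\right)} = \frac{1}{7076 + \left(9 \left(1 + 2 \cdot 9\right) + 3675\right) \left(4 \left(-7\right) + 759\right)} = \frac{1}{7076 + \left(9 \left(1 + 18\right) + 3675\right) \left(-28 + 759\right)} = \frac{1}{7076 + \left(9 \cdot 19 + 3675\right) 731} = \frac{1}{7076 + \left(171 + 3675\right) 731} = \frac{1}{7076 + 3846 \cdot 731} = \frac{1}{7076 + 2811426} = \frac{1}{2818502}$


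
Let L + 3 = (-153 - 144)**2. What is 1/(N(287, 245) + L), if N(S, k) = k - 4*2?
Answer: 1/88443 ≈ 1.1307e-5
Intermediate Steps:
L = 88206 (L = -3 + (-153 - 144)**2 = -3 + (-297)**2 = -3 + 88209 = 88206)
N(S, k) = -8 + k (N(S, k) = k - 8 = -8 + k)
1/(N(287, 245) + L) = 1/((-8 + 245) + 88206) = 1/(237 + 88206) = 1/88443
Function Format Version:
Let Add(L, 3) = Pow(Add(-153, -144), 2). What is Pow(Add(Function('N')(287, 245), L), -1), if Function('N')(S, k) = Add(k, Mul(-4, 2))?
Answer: Rational(1, 88443) ≈ 1.1307e-5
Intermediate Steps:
L = 88206 (L = Add(-3, Pow(Add(-153, -144), 2)) = Add(-3, Pow(-297, 2)) = Add(-3, 88209) = 88206)
Function('N')(S, k) = Add(-8, k) (Function('N')(S, k) = Add(k, -8) = Add(-8, k))
Pow(Add(Function('N')(287, 245), L), -1) = Pow(Add(Add(-8, 245), 88206), -1) = Pow(Add(237, 88206), -1) = Pow(88443, -1) = Rational(1, 88443)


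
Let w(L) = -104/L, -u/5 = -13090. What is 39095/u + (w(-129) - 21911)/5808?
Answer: -202204723/63684720 ≈ -3.1751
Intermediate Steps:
u = 65450 (u = -5*(-13090) = 65450)
39095/u + (w(-129) - 21911)/5808 = 39095/65450 + (-104/(-129) - 21911)/5808 = 39095*(1/65450) + (-104*(-1/129) - 21911)*(1/5808) = 1117/1870 + (104/129 - 21911)*(1/5808) = 1117/1870 - 2826415/129*1/5808 = 1117/1870 - 2826415/749232 = -202204723/63684720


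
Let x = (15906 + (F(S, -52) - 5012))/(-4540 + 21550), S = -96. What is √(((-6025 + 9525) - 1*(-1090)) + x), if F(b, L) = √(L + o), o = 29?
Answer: √(16398226740 + 210*I*√23)/1890 ≈ 67.754 + 2.0806e-6*I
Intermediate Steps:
F(b, L) = √(29 + L) (F(b, L) = √(L + 29) = √(29 + L))
x = 5447/8505 + I*√23/17010 (x = (15906 + (√(29 - 52) - 5012))/(-4540 + 21550) = (15906 + (√(-23) - 5012))/17010 = (15906 + (I*√23 - 5012))*(1/17010) = (15906 + (-5012 + I*√23))*(1/17010) = (10894 + I*√23)*(1/17010) = 5447/8505 + I*√23/17010 ≈ 0.64045 + 0.00028194*I)
√(((-6025 + 9525) - 1*(-1090)) + x) = √(((-6025 + 9525) - 1*(-1090)) + (5447/8505 + I*√23/17010)) = √((3500 + 1090) + (5447/8505 + I*√23/17010)) = √(4590 + (5447/8505 + I*√23/17010)) = √(39043397/8505 + I*√23/17010)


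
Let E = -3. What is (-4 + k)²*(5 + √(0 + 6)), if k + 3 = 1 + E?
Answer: 405 + 81*√6 ≈ 603.41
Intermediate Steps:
k = -5 (k = -3 + (1 - 3) = -3 - 2 = -5)
(-4 + k)²*(5 + √(0 + 6)) = (-4 - 5)²*(5 + √(0 + 6)) = (-9)²*(5 + √6) = 81*(5 + √6) = 405 + 81*√6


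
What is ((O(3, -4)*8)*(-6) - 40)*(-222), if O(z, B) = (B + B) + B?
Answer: -118992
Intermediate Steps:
O(z, B) = 3*B (O(z, B) = 2*B + B = 3*B)
((O(3, -4)*8)*(-6) - 40)*(-222) = (((3*(-4))*8)*(-6) - 40)*(-222) = (-12*8*(-6) - 40)*(-222) = (-96*(-6) - 40)*(-222) = (576 - 40)*(-222) = 536*(-222) = -118992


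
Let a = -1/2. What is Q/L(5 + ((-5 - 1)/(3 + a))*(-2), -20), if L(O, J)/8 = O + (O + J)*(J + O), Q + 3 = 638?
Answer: 15875/22768 ≈ 0.69725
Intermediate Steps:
a = -½ (a = -1*½ = -½ ≈ -0.50000)
Q = 635 (Q = -3 + 638 = 635)
L(O, J) = 8*O + 8*(J + O)² (L(O, J) = 8*(O + (O + J)*(J + O)) = 8*(O + (J + O)*(J + O)) = 8*(O + (J + O)²) = 8*O + 8*(J + O)²)
Q/L(5 + ((-5 - 1)/(3 + a))*(-2), -20) = 635/(8*(5 + ((-5 - 1)/(3 - ½))*(-2)) + 8*(-20 + (5 + ((-5 - 1)/(3 - ½))*(-2)))²) = 635/(8*(5 - 6/5/2*(-2)) + 8*(-20 + (5 - 6/5/2*(-2)))²) = 635/(8*(5 - 6*⅖*(-2)) + 8*(-20 + (5 - 6*⅖*(-2)))²) = 635/(8*(5 - 12/5*(-2)) + 8*(-20 + (5 - 12/5*(-2)))²) = 635/(8*(5 + 24/5) + 8*(-20 + (5 + 24/5))²) = 635/(8*(49/5) + 8*(-20 + 49/5)²) = 635/(392/5 + 8*(-51/5)²) = 635/(392/5 + 8*(2601/25)) = 635/(392/5 + 20808/25) = 635/(22768/25) = 635*(25/22768) = 15875/22768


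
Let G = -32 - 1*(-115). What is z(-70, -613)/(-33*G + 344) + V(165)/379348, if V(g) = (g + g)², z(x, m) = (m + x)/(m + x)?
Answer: 65109038/227134615 ≈ 0.28665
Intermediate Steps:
G = 83 (G = -32 + 115 = 83)
z(x, m) = 1
V(g) = 4*g² (V(g) = (2*g)² = 4*g²)
z(-70, -613)/(-33*G + 344) + V(165)/379348 = 1/(-33*83 + 344) + (4*165²)/379348 = 1/(-2739 + 344) + (4*27225)*(1/379348) = 1/(-2395) + 108900*(1/379348) = 1*(-1/2395) + 27225/94837 = -1/2395 + 27225/94837 = 65109038/227134615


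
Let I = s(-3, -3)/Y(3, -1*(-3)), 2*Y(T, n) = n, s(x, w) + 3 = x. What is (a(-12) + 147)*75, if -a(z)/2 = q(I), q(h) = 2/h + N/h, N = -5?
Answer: 21825/2 ≈ 10913.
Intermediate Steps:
s(x, w) = -3 + x
Y(T, n) = n/2
I = -4 (I = (-3 - 3)/(((-1*(-3))/2)) = -6/((½)*3) = -6/3/2 = -6*⅔ = -4)
q(h) = -3/h (q(h) = 2/h - 5/h = -3/h)
a(z) = -3/2 (a(z) = -(-6)/(-4) = -(-6)*(-1)/4 = -2*¾ = -3/2)
(a(-12) + 147)*75 = (-3/2 + 147)*75 = (291/2)*75 = 21825/2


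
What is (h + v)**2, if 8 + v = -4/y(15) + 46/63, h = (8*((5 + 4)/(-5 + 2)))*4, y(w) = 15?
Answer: 1063672996/99225 ≈ 10720.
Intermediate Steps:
h = -96 (h = (8*(9/(-3)))*4 = (8*(9*(-1/3)))*4 = (8*(-3))*4 = -24*4 = -96)
v = -2374/315 (v = -8 + (-4/15 + 46/63) = -8 + 146/315 = -2374/315 ≈ -7.5365)
(h + v)**2 = (-96 - 2374/315)**2 = (-32614/315)**2 = 1063672996/99225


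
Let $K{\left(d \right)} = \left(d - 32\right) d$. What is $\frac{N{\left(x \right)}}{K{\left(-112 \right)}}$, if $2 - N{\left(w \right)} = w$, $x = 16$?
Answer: $- \frac{1}{1152} \approx -0.00086806$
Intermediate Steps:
$N{\left(w \right)} = 2 - w$
$K{\left(d \right)} = d \left(-32 + d\right)$ ($K{\left(d \right)} = \left(d - 32\right) d = \left(-32 + d\right) d = d \left(-32 + d\right)$)
$\frac{N{\left(x \right)}}{K{\left(-112 \right)}} = \frac{2 - 16}{\left(-112\right) \left(-32 - 112\right)} = \frac{2 - 16}{\left(-112\right) \left(-144\right)} = - \frac{14}{16128} = \left(-14\right) \frac{1}{16128} = - \frac{1}{1152}$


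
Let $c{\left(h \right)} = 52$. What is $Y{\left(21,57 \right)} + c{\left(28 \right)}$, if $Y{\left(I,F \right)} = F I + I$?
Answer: $1270$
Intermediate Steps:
$Y{\left(I,F \right)} = I + F I$
$Y{\left(21,57 \right)} + c{\left(28 \right)} = 21 \left(1 + 57\right) + 52 = 21 \cdot 58 + 52 = 1218 + 52 = 1270$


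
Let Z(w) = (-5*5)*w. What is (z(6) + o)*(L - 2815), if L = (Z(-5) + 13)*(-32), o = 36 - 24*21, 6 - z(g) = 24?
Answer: 3514266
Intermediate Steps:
Z(w) = -25*w
z(g) = -18 (z(g) = 6 - 1*24 = 6 - 24 = -18)
o = -468 (o = 36 - 504 = -468)
L = -4416 (L = (-25*(-5) + 13)*(-32) = (125 + 13)*(-32) = 138*(-32) = -4416)
(z(6) + o)*(L - 2815) = (-18 - 468)*(-4416 - 2815) = -486*(-7231) = 3514266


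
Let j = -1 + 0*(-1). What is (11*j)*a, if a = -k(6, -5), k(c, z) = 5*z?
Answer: -275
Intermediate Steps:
j = -1 (j = -1 + 0 = -1)
a = 25 (a = -5*(-5) = -1*(-25) = 25)
(11*j)*a = (11*(-1))*25 = -11*25 = -275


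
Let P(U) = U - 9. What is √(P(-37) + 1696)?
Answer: 5*√66 ≈ 40.620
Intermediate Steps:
P(U) = -9 + U
√(P(-37) + 1696) = √((-9 - 37) + 1696) = √(-46 + 1696) = √1650 = 5*√66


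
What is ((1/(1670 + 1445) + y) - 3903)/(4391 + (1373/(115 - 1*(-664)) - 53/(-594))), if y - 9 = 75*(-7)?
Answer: -6369508531584/6331819117225 ≈ -1.0060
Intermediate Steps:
y = -516 (y = 9 + 75*(-7) = 9 - 525 = -516)
((1/(1670 + 1445) + y) - 3903)/(4391 + (1373/(115 - 1*(-664)) - 53/(-594))) = ((1/(1670 + 1445) - 516) - 3903)/(4391 + (1373/(115 - 1*(-664)) - 53/(-594))) = ((1/3115 - 516) - 3903)/(4391 + (1373/(115 + 664) - 53*(-1/594))) = ((1/3115 - 516) - 3903)/(4391 + (1373/779 + 53/594)) = (-1607339/3115 - 3903)/(4391 + (1373*(1/779) + 53/594)) = -13765184/(3115*(4391 + (1373/779 + 53/594))) = -13765184/(3115*(4391 + 856849/462726)) = -13765184/(3115*2032686715/462726) = -13765184/3115*462726/2032686715 = -6369508531584/6331819117225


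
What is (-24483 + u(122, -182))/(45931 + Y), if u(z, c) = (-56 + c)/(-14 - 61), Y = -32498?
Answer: -1835987/1007475 ≈ -1.8224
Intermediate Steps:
u(z, c) = 56/75 - c/75 (u(z, c) = (-56 + c)/(-75) = (-56 + c)*(-1/75) = 56/75 - c/75)
(-24483 + u(122, -182))/(45931 + Y) = (-24483 + (56/75 - 1/75*(-182)))/(45931 - 32498) = (-24483 + (56/75 + 182/75))/13433 = (-24483 + 238/75)*(1/13433) = -1835987/75*1/13433 = -1835987/1007475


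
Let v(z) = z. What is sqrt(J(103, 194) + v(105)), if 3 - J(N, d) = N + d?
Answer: 3*I*sqrt(21) ≈ 13.748*I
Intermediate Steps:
J(N, d) = 3 - N - d (J(N, d) = 3 - (N + d) = 3 + (-N - d) = 3 - N - d)
sqrt(J(103, 194) + v(105)) = sqrt((3 - 1*103 - 1*194) + 105) = sqrt((3 - 103 - 194) + 105) = sqrt(-294 + 105) = sqrt(-189) = 3*I*sqrt(21)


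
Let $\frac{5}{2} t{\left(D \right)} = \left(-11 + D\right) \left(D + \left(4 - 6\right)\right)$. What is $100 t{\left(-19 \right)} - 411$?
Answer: $24789$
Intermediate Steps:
$t{\left(D \right)} = \frac{2 \left(-11 + D\right) \left(-2 + D\right)}{5}$ ($t{\left(D \right)} = \frac{2 \left(-11 + D\right) \left(D + \left(4 - 6\right)\right)}{5} = \frac{2 \left(-11 + D\right) \left(D - 2\right)}{5} = \frac{2 \left(-11 + D\right) \left(-2 + D\right)}{5}$)
$100 t{\left(-19 \right)} - 411 = 100 \left(\frac{44}{5} - - \frac{494}{5} + \frac{2 \left(-19\right)^{2}}{5}\right) - 411 = 100 \left(\frac{44}{5} + \frac{494}{5} + \frac{2}{5} \cdot 361\right) - 411 = 100 \left(\frac{44}{5} + \frac{494}{5} + \frac{722}{5}\right) - 411 = 100 \cdot 252 - 411 = 25200 - 411 = 24789$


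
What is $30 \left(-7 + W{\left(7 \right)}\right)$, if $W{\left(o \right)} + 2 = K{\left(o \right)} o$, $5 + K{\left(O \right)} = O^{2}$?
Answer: $8970$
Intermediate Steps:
$K{\left(O \right)} = -5 + O^{2}$
$W{\left(o \right)} = -2 + o \left(-5 + o^{2}\right)$ ($W{\left(o \right)} = -2 + \left(-5 + o^{2}\right) o = -2 + o \left(-5 + o^{2}\right)$)
$30 \left(-7 + W{\left(7 \right)}\right) = 30 \left(-7 - \left(2 - 7 \left(-5 + 7^{2}\right)\right)\right) = 30 \left(-7 - \left(2 - 7 \left(-5 + 49\right)\right)\right) = 30 \left(-7 + \left(-2 + 7 \cdot 44\right)\right) = 30 \left(-7 + \left(-2 + 308\right)\right) = 30 \left(-7 + 306\right) = 30 \cdot 299 = 8970$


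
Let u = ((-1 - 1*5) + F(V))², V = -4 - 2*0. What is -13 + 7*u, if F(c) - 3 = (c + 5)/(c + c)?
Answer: 3543/64 ≈ 55.359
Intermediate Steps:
V = -4 (V = -4 - 1*0 = -4 + 0 = -4)
F(c) = 3 + (5 + c)/(2*c) (F(c) = 3 + (c + 5)/(c + c) = 3 + (5 + c)/((2*c)) = 3 + (5 + c)*(1/(2*c)) = 3 + (5 + c)/(2*c))
u = 625/64 (u = ((-1 - 1*5) + (½)*(5 + 7*(-4))/(-4))² = ((-1 - 5) + (½)*(-¼)*(5 - 28))² = (-6 + (½)*(-¼)*(-23))² = (-6 + 23/8)² = (-25/8)² = 625/64 ≈ 9.7656)
-13 + 7*u = -13 + 7*(625/64) = -13 + 4375/64 = 3543/64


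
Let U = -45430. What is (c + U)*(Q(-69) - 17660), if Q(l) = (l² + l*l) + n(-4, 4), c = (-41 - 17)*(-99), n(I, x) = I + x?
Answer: 322980944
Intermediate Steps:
c = 5742 (c = -58*(-99) = 5742)
Q(l) = 2*l² (Q(l) = (l² + l*l) + (-4 + 4) = (l² + l²) + 0 = 2*l² + 0 = 2*l²)
(c + U)*(Q(-69) - 17660) = (5742 - 45430)*(2*(-69)² - 17660) = -39688*(2*4761 - 17660) = -39688*(9522 - 17660) = -39688*(-8138) = 322980944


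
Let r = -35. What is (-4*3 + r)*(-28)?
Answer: 1316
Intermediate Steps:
(-4*3 + r)*(-28) = (-4*3 - 35)*(-28) = (-12 - 35)*(-28) = -47*(-28) = 1316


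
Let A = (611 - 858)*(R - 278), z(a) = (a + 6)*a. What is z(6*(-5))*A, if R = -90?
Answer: 65445120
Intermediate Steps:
z(a) = a*(6 + a) (z(a) = (6 + a)*a = a*(6 + a))
A = 90896 (A = (611 - 858)*(-90 - 278) = -247*(-368) = 90896)
z(6*(-5))*A = ((6*(-5))*(6 + 6*(-5)))*90896 = -30*(6 - 30)*90896 = -30*(-24)*90896 = 720*90896 = 65445120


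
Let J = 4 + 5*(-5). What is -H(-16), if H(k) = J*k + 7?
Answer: -343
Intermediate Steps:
J = -21 (J = 4 - 25 = -21)
H(k) = 7 - 21*k (H(k) = -21*k + 7 = 7 - 21*k)
-H(-16) = -(7 - 21*(-16)) = -(7 + 336) = -1*343 = -343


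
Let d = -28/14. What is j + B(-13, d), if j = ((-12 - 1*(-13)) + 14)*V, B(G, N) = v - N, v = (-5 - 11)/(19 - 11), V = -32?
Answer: -480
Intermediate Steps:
v = -2 (v = -16/8 = -16*⅛ = -2)
d = -2 (d = -28*1/14 = -2)
B(G, N) = -2 - N
j = -480 (j = ((-12 - 1*(-13)) + 14)*(-32) = ((-12 + 13) + 14)*(-32) = (1 + 14)*(-32) = 15*(-32) = -480)
j + B(-13, d) = -480 + (-2 - 1*(-2)) = -480 + (-2 + 2) = -480 + 0 = -480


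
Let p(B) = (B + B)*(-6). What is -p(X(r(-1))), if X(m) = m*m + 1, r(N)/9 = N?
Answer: 984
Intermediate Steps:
r(N) = 9*N
X(m) = 1 + m² (X(m) = m² + 1 = 1 + m²)
p(B) = -12*B (p(B) = (2*B)*(-6) = -12*B)
-p(X(r(-1))) = -(-12)*(1 + (9*(-1))²) = -(-12)*(1 + (-9)²) = -(-12)*(1 + 81) = -(-12)*82 = -1*(-984) = 984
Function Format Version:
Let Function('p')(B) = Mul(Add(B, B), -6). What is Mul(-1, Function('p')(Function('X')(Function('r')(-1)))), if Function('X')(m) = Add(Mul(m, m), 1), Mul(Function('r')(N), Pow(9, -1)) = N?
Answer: 984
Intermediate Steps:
Function('r')(N) = Mul(9, N)
Function('X')(m) = Add(1, Pow(m, 2)) (Function('X')(m) = Add(Pow(m, 2), 1) = Add(1, Pow(m, 2)))
Function('p')(B) = Mul(-12, B) (Function('p')(B) = Mul(Mul(2, B), -6) = Mul(-12, B))
Mul(-1, Function('p')(Function('X')(Function('r')(-1)))) = Mul(-1, Mul(-12, Add(1, Pow(Mul(9, -1), 2)))) = Mul(-1, Mul(-12, Add(1, Pow(-9, 2)))) = Mul(-1, Mul(-12, Add(1, 81))) = Mul(-1, Mul(-12, 82)) = Mul(-1, -984) = 984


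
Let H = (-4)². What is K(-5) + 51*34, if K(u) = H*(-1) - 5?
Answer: 1713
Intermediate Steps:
H = 16
K(u) = -21 (K(u) = 16*(-1) - 5 = -16 - 5 = -21)
K(-5) + 51*34 = -21 + 51*34 = -21 + 1734 = 1713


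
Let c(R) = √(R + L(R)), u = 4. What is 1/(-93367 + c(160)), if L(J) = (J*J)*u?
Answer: -93367/8717294129 - 4*√6410/8717294129 ≈ -1.0747e-5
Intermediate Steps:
L(J) = 4*J² (L(J) = (J*J)*4 = J²*4 = 4*J²)
c(R) = √(R + 4*R²)
1/(-93367 + c(160)) = 1/(-93367 + √(160*(1 + 4*160))) = 1/(-93367 + √(160*(1 + 640))) = 1/(-93367 + √(160*641)) = 1/(-93367 + √102560) = 1/(-93367 + 4*√6410)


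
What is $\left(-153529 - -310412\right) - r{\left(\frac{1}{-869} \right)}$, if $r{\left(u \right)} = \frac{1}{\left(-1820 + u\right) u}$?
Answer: $\frac{248122416862}{1581581} \approx 1.5688 \cdot 10^{5}$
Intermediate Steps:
$r{\left(u \right)} = \frac{1}{u \left(-1820 + u\right)}$
$\left(-153529 - -310412\right) - r{\left(\frac{1}{-869} \right)} = \left(-153529 - -310412\right) - \frac{1}{\frac{1}{-869} \left(-1820 + \frac{1}{-869}\right)} = \left(-153529 + 310412\right) - \frac{1}{\left(- \frac{1}{869}\right) \left(-1820 - \frac{1}{869}\right)} = 156883 - - \frac{869}{- \frac{1581581}{869}} = 156883 - \left(-869\right) \left(- \frac{869}{1581581}\right) = 156883 - \frac{755161}{1581581} = \frac{248122416862}{1581581}$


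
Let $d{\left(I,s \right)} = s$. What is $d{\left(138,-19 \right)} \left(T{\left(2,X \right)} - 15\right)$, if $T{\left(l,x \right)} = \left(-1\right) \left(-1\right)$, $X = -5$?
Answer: $266$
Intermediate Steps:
$T{\left(l,x \right)} = 1$
$d{\left(138,-19 \right)} \left(T{\left(2,X \right)} - 15\right) = - 19 \left(1 - 15\right) = \left(-19\right) \left(-14\right) = 266$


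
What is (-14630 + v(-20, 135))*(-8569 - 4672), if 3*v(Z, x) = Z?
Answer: 581412310/3 ≈ 1.9380e+8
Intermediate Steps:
v(Z, x) = Z/3
(-14630 + v(-20, 135))*(-8569 - 4672) = (-14630 + (⅓)*(-20))*(-8569 - 4672) = (-14630 - 20/3)*(-13241) = -43910/3*(-13241) = 581412310/3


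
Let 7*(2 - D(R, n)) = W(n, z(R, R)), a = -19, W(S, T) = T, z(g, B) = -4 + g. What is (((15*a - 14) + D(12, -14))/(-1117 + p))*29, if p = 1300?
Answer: -60523/1281 ≈ -47.247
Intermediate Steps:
D(R, n) = 18/7 - R/7 (D(R, n) = 2 - (-4 + R)/7 = 2 + (4/7 - R/7) = 18/7 - R/7)
(((15*a - 14) + D(12, -14))/(-1117 + p))*29 = (((15*(-19) - 14) + (18/7 - 1/7*12))/(-1117 + 1300))*29 = (((-285 - 14) + (18/7 - 12/7))/183)*29 = ((-299 + 6/7)*(1/183))*29 = -2087/7*1/183*29 = -2087/1281*29 = -60523/1281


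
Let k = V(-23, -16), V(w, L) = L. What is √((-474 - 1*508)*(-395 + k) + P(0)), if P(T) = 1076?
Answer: √404678 ≈ 636.14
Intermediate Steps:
k = -16
√((-474 - 1*508)*(-395 + k) + P(0)) = √((-474 - 1*508)*(-395 - 16) + 1076) = √((-474 - 508)*(-411) + 1076) = √(-982*(-411) + 1076) = √(403602 + 1076) = √404678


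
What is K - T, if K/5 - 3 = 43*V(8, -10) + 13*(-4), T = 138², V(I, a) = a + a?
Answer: -23589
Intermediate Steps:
V(I, a) = 2*a
T = 19044
K = -4545 (K = 15 + 5*(43*(2*(-10)) + 13*(-4)) = 15 + 5*(43*(-20) - 52) = 15 + 5*(-860 - 52) = 15 + 5*(-912) = 15 - 4560 = -4545)
K - T = -4545 - 1*19044 = -4545 - 19044 = -23589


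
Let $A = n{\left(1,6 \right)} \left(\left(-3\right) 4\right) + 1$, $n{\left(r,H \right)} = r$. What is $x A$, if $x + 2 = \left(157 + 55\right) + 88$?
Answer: $-3278$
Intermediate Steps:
$x = 298$ ($x = -2 + \left(\left(157 + 55\right) + 88\right) = -2 + \left(212 + 88\right) = -2 + 300 = 298$)
$A = -11$ ($A = 1 \left(\left(-3\right) 4\right) + 1 = 1 \left(-12\right) + 1 = -12 + 1 = -11$)
$x A = 298 \left(-11\right) = -3278$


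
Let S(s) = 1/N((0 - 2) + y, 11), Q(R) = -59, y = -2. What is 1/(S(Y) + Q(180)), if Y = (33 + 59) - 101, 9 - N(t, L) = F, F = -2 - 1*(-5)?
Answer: -6/353 ≈ -0.016997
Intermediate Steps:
F = 3 (F = -2 + 5 = 3)
N(t, L) = 6 (N(t, L) = 9 - 1*3 = 9 - 3 = 6)
Y = -9 (Y = 92 - 101 = -9)
S(s) = ⅙ (S(s) = 1/6 = ⅙)
1/(S(Y) + Q(180)) = 1/(⅙ - 59) = 1/(-353/6) = -6/353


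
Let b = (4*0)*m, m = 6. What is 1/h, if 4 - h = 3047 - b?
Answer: -1/3043 ≈ -0.00032862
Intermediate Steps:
b = 0 (b = (4*0)*6 = 0*6 = 0)
h = -3043 (h = 4 - (3047 - 1*0) = 4 - (3047 + 0) = 4 - 1*3047 = 4 - 3047 = -3043)
1/h = 1/(-3043) = -1/3043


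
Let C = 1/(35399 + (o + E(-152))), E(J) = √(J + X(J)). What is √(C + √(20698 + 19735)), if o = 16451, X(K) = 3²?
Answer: √((1 + √40433*(51850 + I*√143))/(51850 + I*√143)) ≈ 14.18 - 0.e-10*I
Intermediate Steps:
X(K) = 9
E(J) = √(9 + J) (E(J) = √(J + 9) = √(9 + J))
C = 1/(51850 + I*√143) (C = 1/(35399 + (16451 + √(9 - 152))) = 1/(35399 + (16451 + √(-143))) = 1/(35399 + (16451 + I*√143)) = 1/(51850 + I*√143) ≈ 1.9286e-5 - 4.45e-9*I)
√(C + √(20698 + 19735)) = √((51850/2688422643 - I*√143/2688422643) + √(20698 + 19735)) = √((51850/2688422643 - I*√143/2688422643) + √40433) = √(51850/2688422643 + √40433 - I*√143/2688422643)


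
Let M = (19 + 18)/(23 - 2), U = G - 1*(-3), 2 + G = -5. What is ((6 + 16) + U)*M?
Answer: 222/7 ≈ 31.714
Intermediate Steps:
G = -7 (G = -2 - 5 = -7)
U = -4 (U = -7 - 1*(-3) = -7 + 3 = -4)
M = 37/21 ≈ 1.7619
((6 + 16) + U)*M = ((6 + 16) - 4)*(37/21) = (22 - 4)*(37/21) = 18*(37/21) = 222/7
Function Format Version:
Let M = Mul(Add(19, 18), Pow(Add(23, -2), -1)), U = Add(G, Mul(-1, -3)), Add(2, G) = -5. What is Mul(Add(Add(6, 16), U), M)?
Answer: Rational(222, 7) ≈ 31.714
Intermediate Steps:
G = -7 (G = Add(-2, -5) = -7)
U = -4 (U = Add(-7, Mul(-1, -3)) = Add(-7, 3) = -4)
M = Rational(37, 21) (M = Mul(37, Pow(21, -1)) = Mul(37, Rational(1, 21)) = Rational(37, 21) ≈ 1.7619)
Mul(Add(Add(6, 16), U), M) = Mul(Add(Add(6, 16), -4), Rational(37, 21)) = Mul(Add(22, -4), Rational(37, 21)) = Mul(18, Rational(37, 21)) = Rational(222, 7)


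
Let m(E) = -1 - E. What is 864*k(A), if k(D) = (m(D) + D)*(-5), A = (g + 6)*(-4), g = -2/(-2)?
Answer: 4320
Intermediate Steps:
g = 1 (g = -2*(-½) = 1)
A = -28 (A = (1 + 6)*(-4) = 7*(-4) = -28)
k(D) = 5 (k(D) = ((-1 - D) + D)*(-5) = -1*(-5) = 5)
864*k(A) = 864*5 = 4320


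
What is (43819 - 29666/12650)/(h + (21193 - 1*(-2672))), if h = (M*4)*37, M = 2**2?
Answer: 277140342/154690525 ≈ 1.7916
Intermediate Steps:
M = 4
h = 592 (h = (4*4)*37 = 16*37 = 592)
(43819 - 29666/12650)/(h + (21193 - 1*(-2672))) = (43819 - 29666/12650)/(592 + (21193 - 1*(-2672))) = (43819 - 29666*1/12650)/(592 + (21193 + 2672)) = (43819 - 14833/6325)/(592 + 23865) = (277140342/6325)/24457 = (277140342/6325)*(1/24457) = 277140342/154690525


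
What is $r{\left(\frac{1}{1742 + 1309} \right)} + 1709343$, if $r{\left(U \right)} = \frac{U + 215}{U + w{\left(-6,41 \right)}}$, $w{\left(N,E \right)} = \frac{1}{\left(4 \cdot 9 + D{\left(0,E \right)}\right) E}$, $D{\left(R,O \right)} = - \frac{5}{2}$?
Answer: $\frac{16927914809}{8849} \approx 1.913 \cdot 10^{6}$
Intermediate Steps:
$D{\left(R,O \right)} = - \frac{5}{2}$ ($D{\left(R,O \right)} = \left(-5\right) \frac{1}{2} = - \frac{5}{2}$)
$w{\left(N,E \right)} = \frac{2}{67 E}$ ($w{\left(N,E \right)} = \frac{1}{\left(4 \cdot 9 - \frac{5}{2}\right) E} = \frac{1}{\left(36 - \frac{5}{2}\right) E} = \frac{1}{\frac{67}{2} E} = \frac{2}{67 E}$)
$r{\left(U \right)} = \frac{215 + U}{\frac{2}{2747} + U}$ ($r{\left(U \right)} = \frac{U + 215}{U + \frac{2}{67 \cdot 41}} = \frac{215 + U}{U + \frac{2}{67} \cdot \frac{1}{41}} = \frac{215 + U}{U + \frac{2}{2747}} = \frac{215 + U}{\frac{2}{2747} + U}$)
$r{\left(\frac{1}{1742 + 1309} \right)} + 1709343 = \frac{2747 \left(215 + \frac{1}{1742 + 1309}\right)}{2 + \frac{2747}{1742 + 1309}} + 1709343 = \frac{2747 \left(215 + \frac{1}{3051}\right)}{2 + \frac{2747}{3051}} + 1709343 = \frac{2747 \left(215 + \frac{1}{3051}\right)}{2 + 2747 \cdot \frac{1}{3051}} + 1709343 = 2747 \frac{1}{2 + \frac{2747}{3051}} \cdot \frac{655966}{3051} + 1709343 = 2747 \frac{1}{\frac{8849}{3051}} \cdot \frac{655966}{3051} + 1709343 = 2747 \cdot \frac{3051}{8849} \cdot \frac{655966}{3051} + 1709343 = \frac{1801938602}{8849} + 1709343 = \frac{16927914809}{8849}$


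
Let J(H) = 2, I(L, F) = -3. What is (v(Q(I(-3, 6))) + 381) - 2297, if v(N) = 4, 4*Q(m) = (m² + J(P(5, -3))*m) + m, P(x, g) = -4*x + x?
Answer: -1912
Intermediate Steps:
P(x, g) = -3*x
Q(m) = m²/4 + 3*m/4 (Q(m) = ((m² + 2*m) + m)/4 = (m² + 3*m)/4 = m²/4 + 3*m/4)
(v(Q(I(-3, 6))) + 381) - 2297 = (4 + 381) - 2297 = 385 - 2297 = -1912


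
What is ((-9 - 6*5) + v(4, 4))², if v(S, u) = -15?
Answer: 2916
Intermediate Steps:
((-9 - 6*5) + v(4, 4))² = ((-9 - 6*5) - 15)² = ((-9 - 30) - 15)² = (-39 - 15)² = (-54)² = 2916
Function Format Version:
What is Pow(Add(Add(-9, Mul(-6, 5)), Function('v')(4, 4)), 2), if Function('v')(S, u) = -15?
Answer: 2916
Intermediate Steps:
Pow(Add(Add(-9, Mul(-6, 5)), Function('v')(4, 4)), 2) = Pow(Add(Add(-9, Mul(-6, 5)), -15), 2) = Pow(Add(Add(-9, -30), -15), 2) = Pow(Add(-39, -15), 2) = Pow(-54, 2) = 2916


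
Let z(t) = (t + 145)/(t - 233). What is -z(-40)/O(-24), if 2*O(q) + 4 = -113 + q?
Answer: -10/1833 ≈ -0.0054555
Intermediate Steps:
O(q) = -117/2 + q/2 (O(q) = -2 + (-113 + q)/2 = -2 + (-113/2 + q/2) = -117/2 + q/2)
z(t) = (145 + t)/(-233 + t)
-z(-40)/O(-24) = -(145 - 40)/(-233 - 40)/(-117/2 + (1/2)*(-24)) = -105/(-273)/(-117/2 - 12) = -(-1/273*105)/(-141/2) = -(-5)*(-2)/(13*141) = -1*10/1833 = -10/1833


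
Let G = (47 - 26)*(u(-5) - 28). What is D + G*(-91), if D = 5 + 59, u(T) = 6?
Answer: 42106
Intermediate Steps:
D = 64
G = -462 (G = (47 - 26)*(6 - 28) = 21*(-22) = -462)
D + G*(-91) = 64 - 462*(-91) = 64 + 42042 = 42106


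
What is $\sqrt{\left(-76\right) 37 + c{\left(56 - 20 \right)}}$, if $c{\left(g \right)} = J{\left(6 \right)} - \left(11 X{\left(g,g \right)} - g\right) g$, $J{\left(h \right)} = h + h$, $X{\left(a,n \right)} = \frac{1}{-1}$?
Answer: $2 i \sqrt{277} \approx 33.287 i$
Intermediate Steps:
$X{\left(a,n \right)} = -1$
$J{\left(h \right)} = 2 h$
$c{\left(g \right)} = 12 - g \left(-11 - g\right)$ ($c{\left(g \right)} = 2 \cdot 6 - \left(11 \left(-1\right) - g\right) g = 12 - \left(-11 - g\right) g = 12 - g \left(-11 - g\right)$)
$\sqrt{\left(-76\right) 37 + c{\left(56 - 20 \right)}} = \sqrt{\left(-76\right) 37 + \left(12 + \left(56 - 20\right)^{2} + 11 \left(56 - 20\right)\right)} = \sqrt{-2812 + \left(12 + \left(56 - 20\right)^{2} + 11 \left(56 - 20\right)\right)} = \sqrt{-2812 + \left(12 + 36^{2} + 11 \cdot 36\right)} = \sqrt{-2812 + \left(12 + 1296 + 396\right)} = \sqrt{-2812 + 1704} = \sqrt{-1108} = 2 i \sqrt{277}$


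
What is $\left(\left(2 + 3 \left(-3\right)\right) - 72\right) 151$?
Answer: $-11929$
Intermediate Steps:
$\left(\left(2 + 3 \left(-3\right)\right) - 72\right) 151 = \left(\left(2 - 9\right) - 72\right) 151 = \left(-7 - 72\right) 151 = \left(-79\right) 151 = -11929$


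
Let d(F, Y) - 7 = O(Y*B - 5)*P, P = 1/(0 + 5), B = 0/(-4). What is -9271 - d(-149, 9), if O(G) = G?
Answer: -9277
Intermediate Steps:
B = 0 (B = 0*(-1/4) = 0)
P = 1/5 ≈ 0.20000
d(F, Y) = 6 (d(F, Y) = 7 + (Y*0 - 5)*(1/5) = 7 + (0 - 5)*(1/5) = 7 - 5*1/5 = 7 - 1 = 6)
-9271 - d(-149, 9) = -9271 - 1*6 = -9271 - 6 = -9277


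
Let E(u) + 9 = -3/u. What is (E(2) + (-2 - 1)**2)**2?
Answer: 9/4 ≈ 2.2500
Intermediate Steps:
E(u) = -9 - 3/u
(E(2) + (-2 - 1)**2)**2 = ((-9 - 3/2) + (-2 - 1)**2)**2 = ((-9 - 3*1/2) + (-3)**2)**2 = ((-9 - 3/2) + 9)**2 = (-21/2 + 9)**2 = (-3/2)**2 = 9/4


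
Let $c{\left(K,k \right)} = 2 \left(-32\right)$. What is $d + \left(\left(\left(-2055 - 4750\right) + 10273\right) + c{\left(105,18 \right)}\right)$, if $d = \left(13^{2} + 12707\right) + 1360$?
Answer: $17640$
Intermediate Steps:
$c{\left(K,k \right)} = -64$
$d = 14236$ ($d = \left(169 + 12707\right) + 1360 = 12876 + 1360 = 14236$)
$d + \left(\left(\left(-2055 - 4750\right) + 10273\right) + c{\left(105,18 \right)}\right) = 14236 + \left(\left(\left(-2055 - 4750\right) + 10273\right) - 64\right) = 14236 + \left(\left(-6805 + 10273\right) - 64\right) = 14236 + \left(3468 - 64\right) = 14236 + 3404 = 17640$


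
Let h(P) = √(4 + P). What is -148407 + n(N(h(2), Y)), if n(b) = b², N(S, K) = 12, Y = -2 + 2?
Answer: -148263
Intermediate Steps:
Y = 0
-148407 + n(N(h(2), Y)) = -148407 + 12² = -148407 + 144 = -148263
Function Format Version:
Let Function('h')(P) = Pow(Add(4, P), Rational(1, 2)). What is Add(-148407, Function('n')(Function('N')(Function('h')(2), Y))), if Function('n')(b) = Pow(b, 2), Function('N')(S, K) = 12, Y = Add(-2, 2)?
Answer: -148263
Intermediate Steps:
Y = 0
Add(-148407, Function('n')(Function('N')(Function('h')(2), Y))) = Add(-148407, Pow(12, 2)) = Add(-148407, 144) = -148263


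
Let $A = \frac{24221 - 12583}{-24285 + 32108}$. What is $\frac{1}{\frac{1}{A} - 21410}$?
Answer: $- \frac{11638}{249161757} \approx -4.6709 \cdot 10^{-5}$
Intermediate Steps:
$A = \frac{11638}{7823} \approx 1.4877$
$\frac{1}{\frac{1}{A} - 21410} = \frac{1}{\frac{1}{\frac{11638}{7823}} - 21410} = \frac{1}{\frac{7823}{11638} - 21410} = \frac{1}{- \frac{249161757}{11638}} = - \frac{11638}{249161757}$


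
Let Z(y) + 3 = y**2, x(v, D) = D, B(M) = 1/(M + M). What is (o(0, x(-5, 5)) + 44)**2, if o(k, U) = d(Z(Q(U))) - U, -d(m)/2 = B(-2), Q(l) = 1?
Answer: 6241/4 ≈ 1560.3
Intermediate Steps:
B(M) = 1/(2*M)
Z(y) = -3 + y**2
d(m) = 1/2 (d(m) = -1/(-2) = -(-1)/2 = -2*(-1/4) = 1/2)
o(k, U) = 1/2 - U
(o(0, x(-5, 5)) + 44)**2 = ((1/2 - 1*5) + 44)**2 = ((1/2 - 5) + 44)**2 = (-9/2 + 44)**2 = (79/2)**2 = 6241/4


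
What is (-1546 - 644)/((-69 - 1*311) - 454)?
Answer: 365/139 ≈ 2.6259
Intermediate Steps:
(-1546 - 644)/((-69 - 1*311) - 454) = -2190/((-69 - 311) - 454) = -2190/(-380 - 454) = -2190/(-834) = -2190*(-1/834) = 365/139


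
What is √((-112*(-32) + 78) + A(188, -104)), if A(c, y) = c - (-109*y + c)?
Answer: I*√7674 ≈ 87.601*I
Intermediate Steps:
A(c, y) = 109*y (A(c, y) = c - (c - 109*y) = c + (-c + 109*y) = 109*y)
√((-112*(-32) + 78) + A(188, -104)) = √((-112*(-32) + 78) + 109*(-104)) = √((3584 + 78) - 11336) = √(3662 - 11336) = √(-7674) = I*√7674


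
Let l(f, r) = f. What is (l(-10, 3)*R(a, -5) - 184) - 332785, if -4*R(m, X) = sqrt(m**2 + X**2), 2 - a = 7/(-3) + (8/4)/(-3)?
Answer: -332969 + 25*sqrt(2)/2 ≈ -3.3295e+5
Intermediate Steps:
a = 5 (a = 2 - (7/(-3) + (8/4)/(-3)) = 2 - (7*(-1/3) + (8*(1/4))*(-1/3)) = 2 - (-7/3 + 2*(-1/3)) = 2 - (-7/3 - 2/3) = 2 - 1*(-3) = 2 + 3 = 5)
R(m, X) = -sqrt(X**2 + m**2)/4 (R(m, X) = -sqrt(m**2 + X**2)/4 = -sqrt(X**2 + m**2)/4)
(l(-10, 3)*R(a, -5) - 184) - 332785 = (-(-5)*sqrt((-5)**2 + 5**2)/2 - 184) - 332785 = (-(-5)*sqrt(25 + 25)/2 - 184) - 332785 = (-(-5)*sqrt(50)/2 - 184) - 332785 = (-(-5)*5*sqrt(2)/2 - 184) - 332785 = (-(-25)*sqrt(2)/2 - 184) - 332785 = (25*sqrt(2)/2 - 184) - 332785 = (-184 + 25*sqrt(2)/2) - 332785 = -332969 + 25*sqrt(2)/2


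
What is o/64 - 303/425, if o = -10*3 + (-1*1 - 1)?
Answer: -1031/850 ≈ -1.2129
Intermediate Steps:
o = -32 (o = -30 + (-1 - 1) = -30 - 2 = -32)
o/64 - 303/425 = -32/64 - 303/425 = -32*1/64 - 303*1/425 = -1/2 - 303/425 = -1031/850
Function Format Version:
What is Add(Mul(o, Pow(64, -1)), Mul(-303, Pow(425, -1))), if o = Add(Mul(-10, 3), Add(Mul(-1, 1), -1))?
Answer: Rational(-1031, 850) ≈ -1.2129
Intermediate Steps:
o = -32 (o = Add(-30, Add(-1, -1)) = Add(-30, -2) = -32)
Add(Mul(o, Pow(64, -1)), Mul(-303, Pow(425, -1))) = Add(Mul(-32, Pow(64, -1)), Mul(-303, Pow(425, -1))) = Add(Mul(-32, Rational(1, 64)), Mul(-303, Rational(1, 425))) = Add(Rational(-1, 2), Rational(-303, 425)) = Rational(-1031, 850)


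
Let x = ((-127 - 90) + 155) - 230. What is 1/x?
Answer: -1/292 ≈ -0.0034247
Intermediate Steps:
x = -292 (x = (-217 + 155) - 230 = -62 - 230 = -292)
1/x = 1/(-292) = -1/292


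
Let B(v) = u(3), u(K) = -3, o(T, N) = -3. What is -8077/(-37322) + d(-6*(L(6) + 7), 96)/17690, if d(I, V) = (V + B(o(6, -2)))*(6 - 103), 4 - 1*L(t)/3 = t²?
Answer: -48449908/165056545 ≈ -0.29354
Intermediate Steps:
L(t) = 12 - 3*t²
B(v) = -3
d(I, V) = 291 - 97*V (d(I, V) = (V - 3)*(6 - 103) = (-3 + V)*(-97) = 291 - 97*V)
-8077/(-37322) + d(-6*(L(6) + 7), 96)/17690 = -8077/(-37322) + (291 - 97*96)/17690 = -8077*(-1/37322) + (291 - 9312)*(1/17690) = 8077/37322 - 9021*1/17690 = 8077/37322 - 9021/17690 = -48449908/165056545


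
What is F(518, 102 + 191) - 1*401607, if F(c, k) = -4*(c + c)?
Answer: -405751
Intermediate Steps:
F(c, k) = -8*c
F(518, 102 + 191) - 1*401607 = -8*518 - 1*401607 = -4144 - 401607 = -405751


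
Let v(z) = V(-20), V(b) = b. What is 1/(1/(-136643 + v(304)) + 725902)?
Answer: 136663/99203945025 ≈ 1.3776e-6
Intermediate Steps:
v(z) = -20
1/(1/(-136643 + v(304)) + 725902) = 1/(1/(-136643 - 20) + 725902) = 1/(1/(-136663) + 725902) = 1/(-1/136663 + 725902) = 1/(99203945025/136663) = 136663/99203945025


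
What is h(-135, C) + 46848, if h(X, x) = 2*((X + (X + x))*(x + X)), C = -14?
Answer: 131480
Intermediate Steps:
h(X, x) = 2*(X + x)*(x + 2*X) (h(X, x) = 2*((x + 2*X)*(X + x)) = 2*((X + x)*(x + 2*X)) = 2*(X + x)*(x + 2*X))
h(-135, C) + 46848 = (2*(-14)**2 + 4*(-135)**2 + 6*(-135)*(-14)) + 46848 = (2*196 + 4*18225 + 11340) + 46848 = (392 + 72900 + 11340) + 46848 = 84632 + 46848 = 131480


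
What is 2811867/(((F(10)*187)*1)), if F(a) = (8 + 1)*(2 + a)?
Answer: 937289/6732 ≈ 139.23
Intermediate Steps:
F(a) = 18 + 9*a (F(a) = 9*(2 + a) = 18 + 9*a)
2811867/(((F(10)*187)*1)) = 2811867/((((18 + 9*10)*187)*1)) = 2811867/((((18 + 90)*187)*1)) = 2811867/(((108*187)*1)) = 2811867/((20196*1)) = 2811867/20196 = 2811867*(1/20196) = 937289/6732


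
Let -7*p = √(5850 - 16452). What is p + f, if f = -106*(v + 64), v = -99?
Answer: 3710 - 3*I*√1178/7 ≈ 3710.0 - 14.709*I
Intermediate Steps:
p = -3*I*√1178/7 (p = -√(5850 - 16452)/7 = -3*I*√1178/7 ≈ -14.709*I)
f = 3710 (f = -106*(-99 + 64) = -106*(-35) = 3710)
p + f = -3*I*√1178/7 + 3710 = 3710 - 3*I*√1178/7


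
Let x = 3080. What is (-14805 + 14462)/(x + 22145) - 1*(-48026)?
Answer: 1211455507/25225 ≈ 48026.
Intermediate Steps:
(-14805 + 14462)/(x + 22145) - 1*(-48026) = (-14805 + 14462)/(3080 + 22145) - 1*(-48026) = -343/25225 + 48026 = 1211455507/25225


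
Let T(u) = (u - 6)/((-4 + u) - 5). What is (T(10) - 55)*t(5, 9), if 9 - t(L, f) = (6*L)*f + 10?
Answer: 13821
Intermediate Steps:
T(u) = (-6 + u)/(-9 + u)
t(L, f) = -1 - 6*L*f (t(L, f) = 9 - ((6*L)*f + 10) = 9 - (6*L*f + 10) = 9 - (10 + 6*L*f) = 9 + (-10 - 6*L*f) = -1 - 6*L*f)
(T(10) - 55)*t(5, 9) = ((-6 + 10)/(-9 + 10) - 55)*(-1 - 6*5*9) = (4/1 - 55)*(-1 - 270) = (1*4 - 55)*(-271) = (4 - 55)*(-271) = -51*(-271) = 13821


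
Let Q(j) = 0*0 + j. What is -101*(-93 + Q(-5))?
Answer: 9898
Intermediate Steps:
Q(j) = j (Q(j) = 0 + j = j)
-101*(-93 + Q(-5)) = -101*(-93 - 5) = -101*(-98) = 9898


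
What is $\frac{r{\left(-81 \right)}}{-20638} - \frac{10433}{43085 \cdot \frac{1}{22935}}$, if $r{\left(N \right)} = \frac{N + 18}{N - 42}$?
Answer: $- \frac{40493882121975}{7291343486} \approx -5553.7$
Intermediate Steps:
$r{\left(N \right)} = \frac{18 + N}{-42 + N}$
$\frac{r{\left(-81 \right)}}{-20638} - \frac{10433}{43085 \cdot \frac{1}{22935}} = \frac{\frac{1}{-42 - 81} \left(18 - 81\right)}{-20638} - \frac{10433}{43085 \cdot \frac{1}{22935}} = \frac{1}{-123} \left(-63\right) \left(- \frac{1}{20638}\right) - \frac{10433}{43085 \cdot \frac{1}{22935}} = \left(- \frac{1}{123}\right) \left(-63\right) \left(- \frac{1}{20638}\right) - \frac{10433}{\frac{8617}{4587}} = \frac{21}{41} \left(- \frac{1}{20638}\right) - \frac{47856171}{8617} = - \frac{21}{846158} - \frac{47856171}{8617} = - \frac{40493882121975}{7291343486}$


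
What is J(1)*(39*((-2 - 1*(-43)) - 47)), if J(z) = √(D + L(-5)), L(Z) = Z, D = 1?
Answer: -468*I ≈ -468.0*I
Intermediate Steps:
J(z) = 2*I (J(z) = √(1 - 5) = √(-4) = 2*I)
J(1)*(39*((-2 - 1*(-43)) - 47)) = (2*I)*(39*((-2 - 1*(-43)) - 47)) = (2*I)*(39*((-2 + 43) - 47)) = (2*I)*(39*(41 - 47)) = (2*I)*(39*(-6)) = (2*I)*(-234) = -468*I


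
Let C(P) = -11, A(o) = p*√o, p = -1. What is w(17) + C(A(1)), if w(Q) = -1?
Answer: -12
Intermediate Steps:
A(o) = -√o
w(17) + C(A(1)) = -1 - 11 = -12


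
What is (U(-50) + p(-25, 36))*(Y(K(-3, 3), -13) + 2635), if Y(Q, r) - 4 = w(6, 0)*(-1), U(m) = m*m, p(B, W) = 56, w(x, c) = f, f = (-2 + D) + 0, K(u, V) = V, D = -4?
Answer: 6760620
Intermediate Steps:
f = -6 (f = (-2 - 4) + 0 = -6 + 0 = -6)
w(x, c) = -6
U(m) = m**2
Y(Q, r) = 10 (Y(Q, r) = 4 - 6*(-1) = 4 + 6 = 10)
(U(-50) + p(-25, 36))*(Y(K(-3, 3), -13) + 2635) = ((-50)**2 + 56)*(10 + 2635) = (2500 + 56)*2645 = 2556*2645 = 6760620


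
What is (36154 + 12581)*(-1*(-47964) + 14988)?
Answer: 3067965720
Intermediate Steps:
(36154 + 12581)*(-1*(-47964) + 14988) = 48735*(47964 + 14988) = 48735*62952 = 3067965720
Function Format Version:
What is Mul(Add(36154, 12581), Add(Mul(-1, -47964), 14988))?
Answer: 3067965720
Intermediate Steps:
Mul(Add(36154, 12581), Add(Mul(-1, -47964), 14988)) = Mul(48735, Add(47964, 14988)) = Mul(48735, 62952) = 3067965720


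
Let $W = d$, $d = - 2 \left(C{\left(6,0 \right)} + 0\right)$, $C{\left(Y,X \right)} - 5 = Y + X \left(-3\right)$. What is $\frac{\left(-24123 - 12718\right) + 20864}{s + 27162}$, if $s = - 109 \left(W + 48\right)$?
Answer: $- \frac{15977}{24328} \approx -0.65673$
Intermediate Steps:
$C{\left(Y,X \right)} = 5 + Y - 3 X$ ($C{\left(Y,X \right)} = 5 + \left(Y + X \left(-3\right)\right) = 5 - \left(- Y + 3 X\right) = 5 + Y - 3 X$)
$d = -22$ ($d = - 2 \left(\left(5 + 6 - 0\right) + 0\right) = - 2 \left(\left(5 + 6 + 0\right) + 0\right) = - 2 \left(11 + 0\right) = \left(-2\right) 11 = -22$)
$W = -22$
$s = -2834$ ($s = - 109 \left(-22 + 48\right) = \left(-109\right) 26 = -2834$)
$\frac{\left(-24123 - 12718\right) + 20864}{s + 27162} = \frac{\left(-24123 - 12718\right) + 20864}{-2834 + 27162} = \frac{\left(-24123 - 12718\right) + 20864}{24328} = \left(-36841 + 20864\right) \frac{1}{24328} = \left(-15977\right) \frac{1}{24328} = - \frac{15977}{24328}$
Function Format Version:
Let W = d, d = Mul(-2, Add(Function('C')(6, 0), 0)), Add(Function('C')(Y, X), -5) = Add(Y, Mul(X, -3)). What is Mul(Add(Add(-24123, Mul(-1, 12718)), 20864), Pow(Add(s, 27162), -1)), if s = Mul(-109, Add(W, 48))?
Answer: Rational(-15977, 24328) ≈ -0.65673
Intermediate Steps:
Function('C')(Y, X) = Add(5, Y, Mul(-3, X)) (Function('C')(Y, X) = Add(5, Add(Y, Mul(X, -3))) = Add(5, Add(Y, Mul(-3, X))) = Add(5, Y, Mul(-3, X)))
d = -22 (d = Mul(-2, Add(Add(5, 6, Mul(-3, 0)), 0)) = Mul(-2, Add(Add(5, 6, 0), 0)) = Mul(-2, Add(11, 0)) = Mul(-2, 11) = -22)
W = -22
s = -2834 (s = Mul(-109, Add(-22, 48)) = Mul(-109, 26) = -2834)
Mul(Add(Add(-24123, Mul(-1, 12718)), 20864), Pow(Add(s, 27162), -1)) = Mul(Add(Add(-24123, Mul(-1, 12718)), 20864), Pow(Add(-2834, 27162), -1)) = Mul(Add(Add(-24123, -12718), 20864), Pow(24328, -1)) = Mul(Add(-36841, 20864), Rational(1, 24328)) = Mul(-15977, Rational(1, 24328)) = Rational(-15977, 24328)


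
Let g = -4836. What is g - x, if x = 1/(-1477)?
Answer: -7142771/1477 ≈ -4836.0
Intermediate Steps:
x = -1/1477 ≈ -0.00067705
g - x = -4836 - 1*(-1/1477) = -4836 + 1/1477 = -7142771/1477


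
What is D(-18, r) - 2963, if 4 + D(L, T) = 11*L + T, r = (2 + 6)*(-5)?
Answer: -3205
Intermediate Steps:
r = -40 (r = 8*(-5) = -40)
D(L, T) = -4 + T + 11*L (D(L, T) = -4 + (11*L + T) = -4 + (T + 11*L) = -4 + T + 11*L)
D(-18, r) - 2963 = (-4 - 40 + 11*(-18)) - 2963 = (-4 - 40 - 198) - 2963 = -242 - 2963 = -3205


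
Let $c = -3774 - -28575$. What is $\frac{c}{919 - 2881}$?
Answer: $- \frac{8267}{654} \approx -12.641$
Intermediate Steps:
$c = 24801$ ($c = -3774 + 28575 = 24801$)
$\frac{c}{919 - 2881} = \frac{24801}{919 - 2881} = \frac{24801}{-1962} = 24801 \left(- \frac{1}{1962}\right) = - \frac{8267}{654}$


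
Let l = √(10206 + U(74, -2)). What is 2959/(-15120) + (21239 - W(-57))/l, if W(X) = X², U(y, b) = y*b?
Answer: -2959/15120 + 8995*√10058/5029 ≈ 179.18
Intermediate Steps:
U(y, b) = b*y
l = √10058 (l = √(10206 - 2*74) = √(10206 - 148) = √10058 ≈ 100.29)
2959/(-15120) + (21239 - W(-57))/l = 2959/(-15120) + (21239 - 1*(-57)²)/(√10058) = 2959*(-1/15120) + (21239 - 1*3249)*(√10058/10058) = -2959/15120 + (21239 - 3249)*(√10058/10058) = -2959/15120 + 17990*(√10058/10058) = -2959/15120 + 8995*√10058/5029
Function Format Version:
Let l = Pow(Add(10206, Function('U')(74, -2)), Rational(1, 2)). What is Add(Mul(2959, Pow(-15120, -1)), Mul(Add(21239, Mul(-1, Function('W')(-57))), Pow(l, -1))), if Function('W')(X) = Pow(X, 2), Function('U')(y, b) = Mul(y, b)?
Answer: Add(Rational(-2959, 15120), Mul(Rational(8995, 5029), Pow(10058, Rational(1, 2)))) ≈ 179.18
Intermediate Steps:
Function('U')(y, b) = Mul(b, y)
l = Pow(10058, Rational(1, 2)) (l = Pow(Add(10206, Mul(-2, 74)), Rational(1, 2)) = Pow(Add(10206, -148), Rational(1, 2)) = Pow(10058, Rational(1, 2)) ≈ 100.29)
Add(Mul(2959, Pow(-15120, -1)), Mul(Add(21239, Mul(-1, Function('W')(-57))), Pow(l, -1))) = Add(Mul(2959, Pow(-15120, -1)), Mul(Add(21239, Mul(-1, Pow(-57, 2))), Pow(Pow(10058, Rational(1, 2)), -1))) = Add(Mul(2959, Rational(-1, 15120)), Mul(Add(21239, Mul(-1, 3249)), Mul(Rational(1, 10058), Pow(10058, Rational(1, 2))))) = Add(Rational(-2959, 15120), Mul(Add(21239, -3249), Mul(Rational(1, 10058), Pow(10058, Rational(1, 2))))) = Add(Rational(-2959, 15120), Mul(17990, Mul(Rational(1, 10058), Pow(10058, Rational(1, 2))))) = Add(Rational(-2959, 15120), Mul(Rational(8995, 5029), Pow(10058, Rational(1, 2))))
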